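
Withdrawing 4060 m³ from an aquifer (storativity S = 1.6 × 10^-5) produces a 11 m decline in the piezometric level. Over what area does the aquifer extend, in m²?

A = ΔV / (S × Δh) = 4060 / (1.6 × 10^-5 × 11) = 2.307 × 10^7 m²

A ≈ 2.31 × 10^7 m²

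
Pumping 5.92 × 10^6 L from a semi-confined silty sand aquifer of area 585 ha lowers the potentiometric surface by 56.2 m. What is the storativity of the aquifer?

A = 585 ha = 5.85 × 10^6 m²
ΔV = 5.92 × 10^6 L = 5920 m³
S = ΔV / (A × Δh) = 5920 m³ / (5.85 × 10^6 m² × 56.2 m) = 1.801 × 10^-5

S ≈ 1.8 × 10^-5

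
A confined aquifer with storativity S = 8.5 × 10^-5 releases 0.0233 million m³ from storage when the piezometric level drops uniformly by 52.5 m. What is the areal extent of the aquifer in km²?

ΔV = 0.0233 million m³ = 23300 m³
A = ΔV / (S × Δh) = 23300 / (8.5 × 10^-5 × 52.5) = 5.221 × 10^6 m²
A = 5.221 × 10^6 m² = 5.221 km²

A ≈ 5.22 km²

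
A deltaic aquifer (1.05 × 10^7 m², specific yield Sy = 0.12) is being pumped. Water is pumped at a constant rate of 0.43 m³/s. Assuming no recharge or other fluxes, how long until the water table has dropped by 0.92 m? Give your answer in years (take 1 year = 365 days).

t ≈ 0.0855 years

ΔV = Sy × A × Δh = 0.12 × 1.05 × 10^7 × 0.92 = 1.159 × 10^6 m³
Q = 0.43 m³/s = 37150 m³/d
t = ΔV / Q = 1.159 × 10^6 m³ / 37150 m³/d = 31.2 d
t = 31.2 d ≈ 0.08548 years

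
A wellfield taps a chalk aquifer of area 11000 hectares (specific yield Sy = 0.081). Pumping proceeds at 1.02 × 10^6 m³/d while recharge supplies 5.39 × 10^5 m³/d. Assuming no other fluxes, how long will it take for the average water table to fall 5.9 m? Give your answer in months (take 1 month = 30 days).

A = 11000 hectares = 1.1 × 10^8 m²
ΔV = Sy × A × Δh = 0.081 × 1.1 × 10^8 × 5.9 = 5.257 × 10^7 m³
Net withdrawal = 1.02 × 10^6 − 5.39 × 10^5 = 4.81 × 10^5 m³/d
t = ΔV / Q = 5.257 × 10^7 m³ / 4.81 × 10^5 m³/d = 109.3 d
t = 109.3 d ≈ 3.643 months

t ≈ 3.64 months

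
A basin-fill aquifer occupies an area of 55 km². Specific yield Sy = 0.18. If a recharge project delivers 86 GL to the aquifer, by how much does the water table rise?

Δh ≈ 8.69 m

A = 55 km² = 5.5 × 10^7 m²
ΔV = 86 GL = 8.6 × 10^7 m³
Δh = ΔV / (Sy × A) = 8.6 × 10^7 m³ / (0.18 × 5.5 × 10^7 m²) = 8.687 m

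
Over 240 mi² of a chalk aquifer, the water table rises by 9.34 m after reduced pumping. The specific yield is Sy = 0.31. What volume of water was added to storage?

ΔV ≈ 1.8 × 10^9 m³

A = 240 mi² = 6.216 × 10^8 m²
ΔV = Sy × A × Δh = 0.31 × 6.216 × 10^8 m² × 9.34 m = 1.8 × 10^9 m³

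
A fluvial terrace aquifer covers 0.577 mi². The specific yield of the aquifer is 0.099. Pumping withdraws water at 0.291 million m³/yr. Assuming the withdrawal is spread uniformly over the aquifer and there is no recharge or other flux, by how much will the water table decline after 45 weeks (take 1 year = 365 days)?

Δh ≈ 1.7 m

A = 0.577 mi² = 1.494 × 10^6 m²
Q = 0.291 million m³/yr = 797.3 m³/d
t = 45 weeks = 315 d
ΔV = Q × t = 797.3 m³/d × 315 d = 2.511 × 10^5 m³
Δh = ΔV / (Sy × A) = 2.511 × 10^5 / (0.099 × 1.494 × 10^6) = 1.697 m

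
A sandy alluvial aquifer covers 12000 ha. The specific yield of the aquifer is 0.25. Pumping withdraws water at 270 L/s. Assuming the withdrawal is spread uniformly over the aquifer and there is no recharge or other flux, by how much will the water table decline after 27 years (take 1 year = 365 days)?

Δh ≈ 7.66 m

A = 12000 ha = 1.2 × 10^8 m²
Q = 270 L/s = 23330 m³/d
t = 27 years = 9855 d
ΔV = Q × t = 23330 m³/d × 9855 d = 2.299 × 10^8 m³
Δh = ΔV / (Sy × A) = 2.299 × 10^8 / (0.25 × 1.2 × 10^8) = 7.663 m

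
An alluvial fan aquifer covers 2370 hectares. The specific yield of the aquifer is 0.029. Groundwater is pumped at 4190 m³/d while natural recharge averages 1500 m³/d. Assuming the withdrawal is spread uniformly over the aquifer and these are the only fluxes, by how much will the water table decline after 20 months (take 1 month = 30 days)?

Δh ≈ 2.35 m

A = 2370 hectares = 2.37 × 10^7 m²
Net abstraction = 4190 − 1500 = 2690 m³/d
t = 20 months = 600 d
ΔV = Q × t = 2690 m³/d × 600 d = 1.614 × 10^6 m³
Δh = ΔV / (Sy × A) = 1.614 × 10^6 / (0.029 × 2.37 × 10^7) = 2.348 m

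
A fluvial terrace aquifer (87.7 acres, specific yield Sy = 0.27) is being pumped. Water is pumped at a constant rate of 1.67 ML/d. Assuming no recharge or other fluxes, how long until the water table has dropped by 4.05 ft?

A = 87.7 acres = 3.549 × 10^5 m²
Δh = 4.05 ft = 1.234 m
ΔV = Sy × A × Δh = 0.27 × 3.549 × 10^5 × 1.234 = 1.183 × 10^5 m³
Q = 1.67 ML/d = 1670 m³/d
t = ΔV / Q = 1.183 × 10^5 m³ / 1670 m³/d = 70.83 d

t ≈ 70.8 days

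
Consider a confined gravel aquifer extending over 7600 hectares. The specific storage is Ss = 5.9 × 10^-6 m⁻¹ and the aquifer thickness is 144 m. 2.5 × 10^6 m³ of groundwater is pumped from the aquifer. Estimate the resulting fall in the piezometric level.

S = Ss × b = 5.9 × 10^-6 m⁻¹ × 144 m = 8.496 × 10^-4
A = 7600 hectares = 7.6 × 10^7 m²
Δh = ΔV / (S × A) = 2.5 × 10^6 m³ / (8.496 × 10^-4 × 7.6 × 10^7 m²) = 38.72 m

Δh ≈ 38.7 m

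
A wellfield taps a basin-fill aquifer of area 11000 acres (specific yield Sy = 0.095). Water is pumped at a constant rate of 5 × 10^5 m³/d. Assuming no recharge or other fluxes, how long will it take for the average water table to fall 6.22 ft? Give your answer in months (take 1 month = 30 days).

A = 11000 acres = 4.452 × 10^7 m²
Δh = 6.22 ft = 1.896 m
ΔV = Sy × A × Δh = 0.095 × 4.452 × 10^7 × 1.896 = 8.018 × 10^6 m³
t = ΔV / Q = 8.018 × 10^6 m³ / 5 × 10^5 m³/d = 16.04 d
t = 16.04 d ≈ 0.5345 months

t ≈ 0.535 months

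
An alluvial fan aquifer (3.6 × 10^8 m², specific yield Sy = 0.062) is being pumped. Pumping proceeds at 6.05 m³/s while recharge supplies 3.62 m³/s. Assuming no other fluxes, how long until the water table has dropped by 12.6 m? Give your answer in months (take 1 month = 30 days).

t ≈ 44.7 months

ΔV = Sy × A × Δh = 0.062 × 3.6 × 10^8 × 12.6 = 2.812 × 10^8 m³
Net withdrawal = 6.05 − 3.62 = 2.43 m³/s = 2.1 × 10^5 m³/d
t = ΔV / Q = 2.812 × 10^8 m³ / 2.1 × 10^5 m³/d = 1340 d
t = 1340 d ≈ 44.65 months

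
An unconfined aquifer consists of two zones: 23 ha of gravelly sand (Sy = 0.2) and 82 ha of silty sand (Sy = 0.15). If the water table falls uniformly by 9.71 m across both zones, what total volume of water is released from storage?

ΔV ≈ 1.64 × 10^6 m³

A₁ = 23 ha = 2.3 × 10^5 m²; A₂ = 82 ha = 8.2 × 10^5 m²
ΔV₁ = 0.2 × 2.3 × 10^5 × 9.71 = 4.467 × 10^5 m³
ΔV₂ = 0.15 × 8.2 × 10^5 × 9.71 = 1.194 × 10^6 m³
ΔV = ΔV₁ + ΔV₂ = 1.641 × 10^6 m³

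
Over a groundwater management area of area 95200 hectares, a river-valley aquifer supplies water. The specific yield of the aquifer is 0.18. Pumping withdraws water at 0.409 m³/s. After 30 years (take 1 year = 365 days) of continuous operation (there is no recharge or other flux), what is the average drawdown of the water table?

Δh ≈ 2.26 m

A = 95200 hectares = 9.52 × 10^8 m²
Q = 0.409 m³/s = 35340 m³/d
t = 30 years = 10950 d
ΔV = Q × t = 35340 m³/d × 10950 d = 3.869 × 10^8 m³
Δh = ΔV / (Sy × A) = 3.869 × 10^8 / (0.18 × 9.52 × 10^8) = 2.258 m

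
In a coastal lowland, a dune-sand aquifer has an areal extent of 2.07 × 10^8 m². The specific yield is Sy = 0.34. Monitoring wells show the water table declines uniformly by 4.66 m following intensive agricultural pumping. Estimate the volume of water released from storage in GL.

ΔV ≈ 328 GL

ΔV = Sy × A × Δh = 0.34 × 2.07 × 10^8 m² × 4.66 m = 3.28 × 10^8 m³
ΔV = 3.28 × 10^8 m³ = 328 GL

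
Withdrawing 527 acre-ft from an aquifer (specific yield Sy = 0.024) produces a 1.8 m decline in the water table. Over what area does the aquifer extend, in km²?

ΔV = 527 acre-ft = 6.5 × 10^5 m³
A = ΔV / (Sy × Δh) = 6.5 × 10^5 / (0.024 × 1.8) = 1.505 × 10^7 m²
A = 1.505 × 10^7 m² = 15.05 km²

A ≈ 15 km²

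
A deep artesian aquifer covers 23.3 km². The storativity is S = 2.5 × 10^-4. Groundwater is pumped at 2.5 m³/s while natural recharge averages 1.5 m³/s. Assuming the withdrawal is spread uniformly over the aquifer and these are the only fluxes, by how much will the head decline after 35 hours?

Δh ≈ 21.6 m

A = 23.3 km² = 2.33 × 10^7 m²
Net abstraction = 2.5 − 1.5 = 1 m³/s
Q_net = 1 m³/s = 86400 m³/d
t = 35 hours = 1.458 d
ΔV = Q × t = 86400 m³/d × 1.458 d = 1.26 × 10^5 m³
Δh = ΔV / (S × A) = 1.26 × 10^5 / (2.5 × 10^-4 × 2.33 × 10^7) = 21.63 m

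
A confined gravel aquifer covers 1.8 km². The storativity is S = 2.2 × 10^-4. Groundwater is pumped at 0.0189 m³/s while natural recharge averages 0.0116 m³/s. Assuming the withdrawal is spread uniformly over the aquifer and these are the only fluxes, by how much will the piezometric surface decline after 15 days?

Δh ≈ 23.9 m

A = 1.8 km² = 1.8 × 10^6 m²
Net abstraction = 0.0189 − 0.0116 = 0.0073 m³/s
Q_net = 0.0073 m³/s = 630.7 m³/d
ΔV = Q × t = 630.7 m³/d × 15 d = 9461 m³
Δh = ΔV / (S × A) = 9461 / (2.2 × 10^-4 × 1.8 × 10^6) = 23.89 m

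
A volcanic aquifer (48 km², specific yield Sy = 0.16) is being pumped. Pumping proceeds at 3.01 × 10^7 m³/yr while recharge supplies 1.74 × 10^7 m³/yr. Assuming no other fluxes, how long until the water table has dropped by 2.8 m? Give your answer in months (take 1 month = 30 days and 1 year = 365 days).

A = 48 km² = 4.8 × 10^7 m²
ΔV = Sy × A × Δh = 0.16 × 4.8 × 10^7 × 2.8 = 2.15 × 10^7 m³
Net withdrawal = 3.01 × 10^7 − 1.74 × 10^7 = 1.27 × 10^7 m³/yr = 34790 m³/d
t = ΔV / Q = 2.15 × 10^7 m³ / 34790 m³/d = 618 d
t = 618 d ≈ 20.6 months

t ≈ 20.6 months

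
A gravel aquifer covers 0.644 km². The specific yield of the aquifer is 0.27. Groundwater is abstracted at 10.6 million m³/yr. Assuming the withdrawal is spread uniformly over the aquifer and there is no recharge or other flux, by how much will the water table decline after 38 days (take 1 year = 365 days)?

Δh ≈ 6.35 m

A = 0.644 km² = 6.44 × 10^5 m²
Q = 10.6 million m³/yr = 29040 m³/d
ΔV = Q × t = 29040 m³/d × 38 d = 1.104 × 10^6 m³
Δh = ΔV / (Sy × A) = 1.104 × 10^6 / (0.27 × 6.44 × 10^5) = 6.347 m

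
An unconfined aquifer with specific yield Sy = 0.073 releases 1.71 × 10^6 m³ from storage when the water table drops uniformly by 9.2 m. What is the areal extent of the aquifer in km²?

A = ΔV / (Sy × Δh) = 1.71 × 10^6 / (0.073 × 9.2) = 2.546 × 10^6 m²
A = 2.546 × 10^6 m² = 2.546 km²

A ≈ 2.55 km²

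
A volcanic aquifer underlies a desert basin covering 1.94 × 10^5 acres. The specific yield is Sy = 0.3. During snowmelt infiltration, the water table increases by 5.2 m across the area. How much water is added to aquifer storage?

A = 1.94 × 10^5 acres = 7.851 × 10^8 m²
ΔV = Sy × A × Δh = 0.3 × 7.851 × 10^8 m² × 5.2 m = 1.225 × 10^9 m³

ΔV ≈ 1.22 × 10^9 m³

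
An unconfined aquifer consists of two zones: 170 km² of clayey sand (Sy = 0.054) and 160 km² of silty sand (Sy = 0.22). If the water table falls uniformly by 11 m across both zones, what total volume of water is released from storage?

ΔV ≈ 4.88 × 10^8 m³

A₁ = 170 km² = 1.7 × 10^8 m²; A₂ = 160 km² = 1.6 × 10^8 m²
ΔV₁ = 0.054 × 1.7 × 10^8 × 11 = 1.01 × 10^8 m³
ΔV₂ = 0.22 × 1.6 × 10^8 × 11 = 3.872 × 10^8 m³
ΔV = ΔV₁ + ΔV₂ = 4.882 × 10^8 m³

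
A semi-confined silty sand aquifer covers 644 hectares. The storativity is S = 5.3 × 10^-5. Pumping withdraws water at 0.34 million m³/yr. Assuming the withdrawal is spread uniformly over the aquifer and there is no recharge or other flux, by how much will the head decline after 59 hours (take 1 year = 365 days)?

A = 644 hectares = 6.44 × 10^6 m²
Q = 0.34 million m³/yr = 931.5 m³/d
t = 59 hours = 2.458 d
ΔV = Q × t = 931.5 m³/d × 2.458 d = 2290 m³
Δh = ΔV / (S × A) = 2290 / (5.3 × 10^-5 × 6.44 × 10^6) = 6.709 m

Δh ≈ 6.71 m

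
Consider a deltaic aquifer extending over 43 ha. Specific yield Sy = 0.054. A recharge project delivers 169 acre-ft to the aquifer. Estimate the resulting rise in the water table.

Δh ≈ 8.98 m

A = 43 ha = 4.3 × 10^5 m²
ΔV = 169 acre-ft = 2.085 × 10^5 m³
Δh = ΔV / (Sy × A) = 2.085 × 10^5 m³ / (0.054 × 4.3 × 10^5 m²) = 8.978 m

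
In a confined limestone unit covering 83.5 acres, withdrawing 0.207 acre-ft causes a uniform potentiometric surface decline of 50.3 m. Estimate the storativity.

S ≈ 1.5 × 10^-5

A = 83.5 acres = 3.379 × 10^5 m²
ΔV = 0.207 acre-ft = 255.3 m³
S = ΔV / (A × Δh) = 255.3 m³ / (3.379 × 10^5 m² × 50.3 m) = 1.502 × 10^-5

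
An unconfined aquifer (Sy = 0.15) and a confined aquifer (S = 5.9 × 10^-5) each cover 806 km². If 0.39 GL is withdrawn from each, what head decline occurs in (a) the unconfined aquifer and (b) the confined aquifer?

Δh_u ≈ 0.00323 m; Δh_c ≈ 8.2 m

A = 806 km² = 8.06 × 10^8 m²
ΔV = 0.39 GL = 3.9 × 10^5 m³
Unconfined: Δh_u = ΔV/(Sy·A) = 3.9 × 10^5/(0.15 × 8.06 × 10^8) = 0.003226 m
Confined: Δh_c = ΔV/(S·A) = 3.9 × 10^5/(5.9 × 10^-5 × 8.06 × 10^8) = 8.201 m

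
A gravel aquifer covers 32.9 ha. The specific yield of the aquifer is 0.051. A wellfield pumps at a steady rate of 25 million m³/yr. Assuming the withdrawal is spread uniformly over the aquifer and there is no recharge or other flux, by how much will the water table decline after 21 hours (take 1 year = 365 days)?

Δh ≈ 3.57 m

A = 32.9 ha = 3.29 × 10^5 m²
Q = 25 million m³/yr = 68490 m³/d
t = 21 hours = 0.875 d
ΔV = Q × t = 68490 m³/d × 0.875 d = 59930 m³
Δh = ΔV / (Sy × A) = 59930 / (0.051 × 3.29 × 10^5) = 3.572 m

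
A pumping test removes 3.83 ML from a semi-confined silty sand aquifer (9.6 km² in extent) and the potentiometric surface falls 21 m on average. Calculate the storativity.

A = 9.6 km² = 9.6 × 10^6 m²
ΔV = 3.83 ML = 3830 m³
S = ΔV / (A × Δh) = 3830 m³ / (9.6 × 10^6 m² × 21 m) = 1.9 × 10^-5

S ≈ 1.9 × 10^-5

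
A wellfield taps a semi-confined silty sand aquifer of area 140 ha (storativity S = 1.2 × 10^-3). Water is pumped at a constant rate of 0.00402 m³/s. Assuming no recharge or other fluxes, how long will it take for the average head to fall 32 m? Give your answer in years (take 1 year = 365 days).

A = 140 ha = 1.4 × 10^6 m²
ΔV = S × A × Δh = 0.0012 × 1.4 × 10^6 × 32 = 53760 m³
Q = 0.00402 m³/s = 347.3 m³/d
t = ΔV / Q = 53760 m³ / 347.3 m³/d = 154.8 d
t = 154.8 d ≈ 0.4241 years

t ≈ 0.424 years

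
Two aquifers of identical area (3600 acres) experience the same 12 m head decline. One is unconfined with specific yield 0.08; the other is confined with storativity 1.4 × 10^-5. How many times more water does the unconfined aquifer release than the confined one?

A = 3600 acres = 1.457 × 10^7 m²
Unconfined: ΔV_u = Sy × A × Δh = 0.08 × 1.457 × 10^7 × 12 = 1.399 × 10^7 m³
Confined: ΔV_c = S × A × Δh = 1.4 × 10^-5 × 1.457 × 10^7 × 12 = 2448 m³
Ratio = ΔV_u / ΔV_c = Sy / S = 0.08 / 1.4 × 10^-5 = 5714

ΔV_u / ΔV_c ≈ 5710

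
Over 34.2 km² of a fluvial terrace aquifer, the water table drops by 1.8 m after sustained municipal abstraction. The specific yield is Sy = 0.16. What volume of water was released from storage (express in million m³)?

ΔV ≈ 9.85 million m³

A = 34.2 km² = 3.42 × 10^7 m²
ΔV = Sy × A × Δh = 0.16 × 3.42 × 10^7 m² × 1.8 m = 9.85 × 10^6 m³
ΔV = 9.85 × 10^6 m³ = 9.85 million m³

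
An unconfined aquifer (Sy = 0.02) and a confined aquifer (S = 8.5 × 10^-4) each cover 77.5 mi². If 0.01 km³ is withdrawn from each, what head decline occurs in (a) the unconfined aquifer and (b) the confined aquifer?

A = 77.5 mi² = 2.007 × 10^8 m²
ΔV = 0.01 km³ = 1 × 10^7 m³
Unconfined: Δh_u = ΔV/(Sy·A) = 1 × 10^7/(0.02 × 2.007 × 10^8) = 2.491 m
Confined: Δh_c = ΔV/(S·A) = 1 × 10^7/(8.5 × 10^-4 × 2.007 × 10^8) = 58.61 m

Δh_u ≈ 2.49 m; Δh_c ≈ 58.6 m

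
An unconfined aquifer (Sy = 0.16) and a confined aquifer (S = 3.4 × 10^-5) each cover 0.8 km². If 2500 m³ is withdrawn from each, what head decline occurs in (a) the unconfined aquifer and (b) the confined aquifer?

A = 0.8 km² = 8 × 10^5 m²
Unconfined: Δh_u = ΔV/(Sy·A) = 2500/(0.16 × 8 × 10^5) = 0.01953 m
Confined: Δh_c = ΔV/(S·A) = 2500/(3.4 × 10^-5 × 8 × 10^5) = 91.91 m

Δh_u ≈ 0.0195 m; Δh_c ≈ 91.9 m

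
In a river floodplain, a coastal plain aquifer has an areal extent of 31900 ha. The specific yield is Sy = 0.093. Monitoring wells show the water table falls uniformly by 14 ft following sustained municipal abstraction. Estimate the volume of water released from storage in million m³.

A = 31900 ha = 3.19 × 10^8 m²
Δh = 14 ft = 4.267 m
ΔV = Sy × A × Δh = 0.093 × 3.19 × 10^8 m² × 4.267 m = 1.266 × 10^8 m³
ΔV = 1.266 × 10^8 m³ = 126.6 million m³

ΔV ≈ 127 million m³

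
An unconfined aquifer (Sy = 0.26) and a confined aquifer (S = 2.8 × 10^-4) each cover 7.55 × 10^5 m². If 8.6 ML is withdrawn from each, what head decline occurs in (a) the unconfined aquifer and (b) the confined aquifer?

ΔV = 8.6 ML = 8600 m³
Unconfined: Δh_u = ΔV/(Sy·A) = 8600/(0.26 × 7.55 × 10^5) = 0.04381 m
Confined: Δh_c = ΔV/(S·A) = 8600/(2.8 × 10^-4 × 7.55 × 10^5) = 40.68 m

Δh_u ≈ 0.0438 m; Δh_c ≈ 40.7 m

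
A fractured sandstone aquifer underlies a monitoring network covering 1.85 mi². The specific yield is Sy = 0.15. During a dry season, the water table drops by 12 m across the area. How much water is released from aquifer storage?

ΔV ≈ 8.62 × 10^6 m³

A = 1.85 mi² = 4.791 × 10^6 m²
ΔV = Sy × A × Δh = 0.15 × 4.791 × 10^6 m² × 12 m = 8.625 × 10^6 m³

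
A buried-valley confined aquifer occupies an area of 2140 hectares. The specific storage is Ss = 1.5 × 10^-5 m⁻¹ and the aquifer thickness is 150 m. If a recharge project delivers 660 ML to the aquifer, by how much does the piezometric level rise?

S = Ss × b = 1.5 × 10^-5 m⁻¹ × 150 m = 2.25 × 10^-3
A = 2140 hectares = 2.14 × 10^7 m²
ΔV = 660 ML = 6.6 × 10^5 m³
Δh = ΔV / (S × A) = 6.6 × 10^5 m³ / (0.00225 × 2.14 × 10^7 m²) = 13.71 m

Δh ≈ 13.7 m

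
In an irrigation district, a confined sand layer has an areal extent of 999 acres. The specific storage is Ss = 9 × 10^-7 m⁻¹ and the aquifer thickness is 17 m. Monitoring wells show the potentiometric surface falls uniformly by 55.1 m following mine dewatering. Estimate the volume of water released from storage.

S = Ss × b = 9 × 10^-7 m⁻¹ × 17 m = 1.53 × 10^-5
A = 999 acres = 4.043 × 10^6 m²
ΔV = S × A × Δh = 1.53 × 10^-5 × 4.043 × 10^6 m² × 55.1 m = 3408 m³

ΔV ≈ 3410 m³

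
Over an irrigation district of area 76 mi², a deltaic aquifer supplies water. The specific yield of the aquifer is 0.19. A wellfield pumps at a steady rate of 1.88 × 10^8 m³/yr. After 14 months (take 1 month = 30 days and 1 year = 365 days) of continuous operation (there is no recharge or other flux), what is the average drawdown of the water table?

Δh ≈ 5.78 m

A = 76 mi² = 1.968 × 10^8 m²
Q = 1.88 × 10^8 m³/yr = 5.151 × 10^5 m³/d
t = 14 months = 420 d
ΔV = Q × t = 5.151 × 10^5 m³/d × 420 d = 2.163 × 10^8 m³
Δh = ΔV / (Sy × A) = 2.163 × 10^8 / (0.19 × 1.968 × 10^8) = 5.784 m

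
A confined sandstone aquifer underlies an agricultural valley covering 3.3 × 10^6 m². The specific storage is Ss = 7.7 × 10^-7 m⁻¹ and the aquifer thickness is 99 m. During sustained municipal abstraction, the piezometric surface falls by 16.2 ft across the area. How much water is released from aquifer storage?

ΔV ≈ 1240 m³

S = Ss × b = 7.7 × 10^-7 m⁻¹ × 99 m = 7.623 × 10^-5
Δh = 16.2 ft = 4.938 m
ΔV = S × A × Δh = 7.623 × 10^-5 × 3.3 × 10^6 m² × 4.938 m = 1242 m³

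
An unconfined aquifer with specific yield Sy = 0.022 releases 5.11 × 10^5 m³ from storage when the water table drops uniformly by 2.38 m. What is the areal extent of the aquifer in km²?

A = ΔV / (Sy × Δh) = 5.11 × 10^5 / (0.022 × 2.38) = 9.759 × 10^6 m²
A = 9.759 × 10^6 m² = 9.759 km²

A ≈ 9.76 km²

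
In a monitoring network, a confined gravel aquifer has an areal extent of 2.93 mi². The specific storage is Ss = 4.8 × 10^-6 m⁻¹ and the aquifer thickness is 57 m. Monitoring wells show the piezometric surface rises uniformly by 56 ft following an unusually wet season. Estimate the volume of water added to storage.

ΔV ≈ 35400 m³

S = Ss × b = 4.8 × 10^-6 m⁻¹ × 57 m = 2.736 × 10^-4
A = 2.93 mi² = 7.589 × 10^6 m²
Δh = 56 ft = 17.07 m
ΔV = S × A × Δh = 2.736 × 10^-4 × 7.589 × 10^6 m² × 17.07 m = 35440 m³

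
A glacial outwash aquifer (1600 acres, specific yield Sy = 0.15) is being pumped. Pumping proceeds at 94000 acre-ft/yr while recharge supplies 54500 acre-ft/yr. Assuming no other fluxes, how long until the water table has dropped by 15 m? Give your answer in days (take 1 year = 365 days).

t ≈ 109 days

A = 1600 acres = 6.475 × 10^6 m²
ΔV = Sy × A × Δh = 0.15 × 6.475 × 10^6 × 15 = 1.457 × 10^7 m³
Net withdrawal = 94000 − 54500 = 39500 acre-ft/yr = 1.335 × 10^5 m³/d
t = ΔV / Q = 1.457 × 10^7 m³ / 1.335 × 10^5 m³/d = 109.1 d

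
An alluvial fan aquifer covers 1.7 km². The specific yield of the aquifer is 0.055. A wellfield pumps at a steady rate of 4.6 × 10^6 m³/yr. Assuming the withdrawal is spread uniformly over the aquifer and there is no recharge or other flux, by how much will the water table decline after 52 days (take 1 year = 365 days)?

A = 1.7 km² = 1.7 × 10^6 m²
Q = 4.6 × 10^6 m³/yr = 12600 m³/d
ΔV = Q × t = 12600 m³/d × 52 d = 6.553 × 10^5 m³
Δh = ΔV / (Sy × A) = 6.553 × 10^5 / (0.055 × 1.7 × 10^6) = 7.009 m

Δh ≈ 7.01 m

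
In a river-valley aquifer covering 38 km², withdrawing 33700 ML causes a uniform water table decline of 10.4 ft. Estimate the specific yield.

Sy ≈ 0.28

A = 38 km² = 3.8 × 10^7 m²
Δh = 10.4 ft = 3.17 m
ΔV = 33700 ML = 3.37 × 10^7 m³
Sy = ΔV / (A × Δh) = 3.37 × 10^7 m³ / (3.8 × 10^7 m² × 3.17 m) = 0.2798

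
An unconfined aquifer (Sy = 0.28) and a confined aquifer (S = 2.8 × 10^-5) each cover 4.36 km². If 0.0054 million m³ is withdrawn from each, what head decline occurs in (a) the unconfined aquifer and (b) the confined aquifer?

Δh_u ≈ 0.00442 m; Δh_c ≈ 44.2 m

A = 4.36 km² = 4.36 × 10^6 m²
ΔV = 0.0054 million m³ = 5400 m³
Unconfined: Δh_u = ΔV/(Sy·A) = 5400/(0.28 × 4.36 × 10^6) = 0.004423 m
Confined: Δh_c = ΔV/(S·A) = 5400/(2.8 × 10^-5 × 4.36 × 10^6) = 44.23 m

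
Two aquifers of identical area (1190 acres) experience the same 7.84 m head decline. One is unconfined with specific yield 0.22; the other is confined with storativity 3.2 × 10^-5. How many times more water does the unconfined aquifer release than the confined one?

A = 1190 acres = 4.816 × 10^6 m²
Unconfined: ΔV_u = Sy × A × Δh = 0.22 × 4.816 × 10^6 × 7.84 = 8.306 × 10^6 m³
Confined: ΔV_c = S × A × Δh = 3.2 × 10^-5 × 4.816 × 10^6 × 7.84 = 1208 m³
Ratio = ΔV_u / ΔV_c = Sy / S = 0.22 / 3.2 × 10^-5 = 6875

ΔV_u / ΔV_c ≈ 6880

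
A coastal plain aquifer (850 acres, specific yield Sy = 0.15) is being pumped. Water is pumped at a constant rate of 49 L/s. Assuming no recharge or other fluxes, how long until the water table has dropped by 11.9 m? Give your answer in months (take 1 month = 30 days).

A = 850 acres = 3.44 × 10^6 m²
ΔV = Sy × A × Δh = 0.15 × 3.44 × 10^6 × 11.9 = 6.14 × 10^6 m³
Q = 49 L/s = 4234 m³/d
t = ΔV / Q = 6.14 × 10^6 m³ / 4234 m³/d = 1450 d
t = 1450 d ≈ 48.34 months

t ≈ 48.3 months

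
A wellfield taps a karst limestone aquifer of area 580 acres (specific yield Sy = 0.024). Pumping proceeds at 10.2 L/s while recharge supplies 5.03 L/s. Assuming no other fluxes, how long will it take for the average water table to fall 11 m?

t ≈ 1390 days

A = 580 acres = 2.347 × 10^6 m²
ΔV = Sy × A × Δh = 0.024 × 2.347 × 10^6 × 11 = 6.197 × 10^5 m³
Net withdrawal = 10.2 − 5.03 = 5.17 L/s = 446.7 m³/d
t = ΔV / Q = 6.197 × 10^5 m³ / 446.7 m³/d = 1387 d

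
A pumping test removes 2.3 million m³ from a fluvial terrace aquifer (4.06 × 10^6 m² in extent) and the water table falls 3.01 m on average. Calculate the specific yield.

ΔV = 2.3 million m³ = 2.3 × 10^6 m³
Sy = ΔV / (A × Δh) = 2.3 × 10^6 m³ / (4.06 × 10^6 m² × 3.01 m) = 0.1882

Sy ≈ 0.19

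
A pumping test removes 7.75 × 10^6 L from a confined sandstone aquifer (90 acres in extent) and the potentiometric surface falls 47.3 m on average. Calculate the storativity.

S ≈ 4.5 × 10^-4

A = 90 acres = 3.642 × 10^5 m²
ΔV = 7.75 × 10^6 L = 7750 m³
S = ΔV / (A × Δh) = 7750 m³ / (3.642 × 10^5 m² × 47.3 m) = 4.499 × 10^-4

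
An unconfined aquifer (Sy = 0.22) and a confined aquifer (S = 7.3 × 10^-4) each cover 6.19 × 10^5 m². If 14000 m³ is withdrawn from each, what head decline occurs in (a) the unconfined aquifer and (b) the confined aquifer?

Unconfined: Δh_u = ΔV/(Sy·A) = 14000/(0.22 × 6.19 × 10^5) = 0.1028 m
Confined: Δh_c = ΔV/(S·A) = 14000/(7.3 × 10^-4 × 6.19 × 10^5) = 30.98 m

Δh_u ≈ 0.103 m; Δh_c ≈ 31 m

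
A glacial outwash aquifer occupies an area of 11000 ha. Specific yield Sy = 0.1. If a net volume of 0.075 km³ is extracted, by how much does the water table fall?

Δh ≈ 6.82 m

A = 11000 ha = 1.1 × 10^8 m²
ΔV = 0.075 km³ = 7.5 × 10^7 m³
Δh = ΔV / (Sy × A) = 7.5 × 10^7 m³ / (0.1 × 1.1 × 10^8 m²) = 6.818 m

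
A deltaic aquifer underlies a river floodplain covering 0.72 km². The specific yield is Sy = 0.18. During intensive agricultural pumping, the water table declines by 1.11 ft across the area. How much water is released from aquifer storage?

ΔV ≈ 43800 m³

A = 0.72 km² = 7.2 × 10^5 m²
Δh = 1.11 ft = 0.3383 m
ΔV = Sy × A × Δh = 0.18 × 7.2 × 10^5 m² × 0.3383 m = 43850 m³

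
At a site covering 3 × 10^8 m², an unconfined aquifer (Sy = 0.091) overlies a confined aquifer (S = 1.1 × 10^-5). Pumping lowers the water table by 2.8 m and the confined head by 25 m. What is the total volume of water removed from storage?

ΔV ≈ 7.65 × 10^7 m³

Unconfined: ΔV_u = Sy × A × Δh_u = 0.091 × 3 × 10^8 × 2.8 = 7.644 × 10^7 m³
Confined: ΔV_c = S × A × Δh_c = 1.1 × 10^-5 × 3 × 10^8 × 25 = 82500 m³
Total ΔV = 7.644 × 10^7 + 82500 = 7.652 × 10^7 m³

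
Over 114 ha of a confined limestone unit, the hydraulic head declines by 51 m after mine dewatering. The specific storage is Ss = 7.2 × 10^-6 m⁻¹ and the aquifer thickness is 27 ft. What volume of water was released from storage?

b = 27 ft = 8.23 m
S = Ss × b = 7.2 × 10^-6 m⁻¹ × 8.23 m = 5.925 × 10^-5
A = 114 ha = 1.14 × 10^6 m²
ΔV = S × A × Δh = 5.925 × 10^-5 × 1.14 × 10^6 m² × 51 m = 3445 m³

ΔV ≈ 3440 m³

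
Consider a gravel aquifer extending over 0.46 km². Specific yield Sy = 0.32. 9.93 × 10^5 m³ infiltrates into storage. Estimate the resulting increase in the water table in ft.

Δh ≈ 22.1 ft

A = 0.46 km² = 4.6 × 10^5 m²
Δh = ΔV / (Sy × A) = 9.93 × 10^5 m³ / (0.32 × 4.6 × 10^5 m²) = 6.746 m
Δh = 6.746 m = 22.13 ft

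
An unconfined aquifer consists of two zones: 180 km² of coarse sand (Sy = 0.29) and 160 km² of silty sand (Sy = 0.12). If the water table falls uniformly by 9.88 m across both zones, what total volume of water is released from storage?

ΔV ≈ 7.05 × 10^8 m³

A₁ = 180 km² = 1.8 × 10^8 m²; A₂ = 160 km² = 1.6 × 10^8 m²
ΔV₁ = 0.29 × 1.8 × 10^8 × 9.88 = 5.157 × 10^8 m³
ΔV₂ = 0.12 × 1.6 × 10^8 × 9.88 = 1.897 × 10^8 m³
ΔV = ΔV₁ + ΔV₂ = 7.054 × 10^8 m³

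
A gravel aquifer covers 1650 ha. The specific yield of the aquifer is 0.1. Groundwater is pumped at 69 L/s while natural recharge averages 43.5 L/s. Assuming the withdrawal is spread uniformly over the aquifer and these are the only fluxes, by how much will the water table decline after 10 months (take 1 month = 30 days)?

Δh ≈ 0.401 m

A = 1650 ha = 1.65 × 10^7 m²
Net abstraction = 69 − 43.5 = 25.5 L/s
Q_net = 25.5 L/s = 2203 m³/d
t = 10 months = 300 d
ΔV = Q × t = 2203 m³/d × 300 d = 6.61 × 10^5 m³
Δh = ΔV / (Sy × A) = 6.61 × 10^5 / (0.1 × 1.65 × 10^7) = 0.4006 m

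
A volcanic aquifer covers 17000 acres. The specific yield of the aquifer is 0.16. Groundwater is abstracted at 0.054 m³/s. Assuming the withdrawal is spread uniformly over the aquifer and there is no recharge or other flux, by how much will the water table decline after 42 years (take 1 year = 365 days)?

Δh ≈ 6.5 m

A = 17000 acres = 6.88 × 10^7 m²
Q = 0.054 m³/s = 4666 m³/d
t = 42 years = 15330 d
ΔV = Q × t = 4666 m³/d × 15330 d = 7.152 × 10^7 m³
Δh = ΔV / (Sy × A) = 7.152 × 10^7 / (0.16 × 6.88 × 10^7) = 6.498 m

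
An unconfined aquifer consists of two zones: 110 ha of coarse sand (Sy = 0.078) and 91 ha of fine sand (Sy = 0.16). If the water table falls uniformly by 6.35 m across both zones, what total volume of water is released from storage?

A₁ = 110 ha = 1.1 × 10^6 m²; A₂ = 91 ha = 9.1 × 10^5 m²
ΔV₁ = 0.078 × 1.1 × 10^6 × 6.35 = 5.448 × 10^5 m³
ΔV₂ = 0.16 × 9.1 × 10^5 × 6.35 = 9.246 × 10^5 m³
ΔV = ΔV₁ + ΔV₂ = 1.469 × 10^6 m³

ΔV ≈ 1.47 × 10^6 m³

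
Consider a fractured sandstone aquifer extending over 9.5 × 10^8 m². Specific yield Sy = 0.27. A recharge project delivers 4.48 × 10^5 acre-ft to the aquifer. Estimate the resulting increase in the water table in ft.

Δh ≈ 7.07 ft

ΔV = 4.48 × 10^5 acre-ft = 5.526 × 10^8 m³
Δh = ΔV / (Sy × A) = 5.526 × 10^8 m³ / (0.27 × 9.5 × 10^8 m²) = 2.154 m
Δh = 2.154 m = 7.068 ft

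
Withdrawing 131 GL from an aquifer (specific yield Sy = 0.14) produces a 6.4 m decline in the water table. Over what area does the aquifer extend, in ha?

A ≈ 14600 ha

ΔV = 131 GL = 1.31 × 10^8 m³
A = ΔV / (Sy × Δh) = 1.31 × 10^8 / (0.14 × 6.4) = 1.462 × 10^8 m²
A = 1.462 × 10^8 m² = 14620 ha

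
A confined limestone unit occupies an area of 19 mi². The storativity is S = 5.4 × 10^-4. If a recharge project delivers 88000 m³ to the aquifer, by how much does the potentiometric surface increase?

A = 19 mi² = 4.921 × 10^7 m²
Δh = ΔV / (S × A) = 88000 m³ / (5.4 × 10^-4 × 4.921 × 10^7 m²) = 3.312 m

Δh ≈ 3.31 m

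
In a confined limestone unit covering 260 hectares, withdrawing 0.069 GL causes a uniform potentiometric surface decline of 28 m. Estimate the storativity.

S ≈ 9.5 × 10^-4

A = 260 hectares = 2.6 × 10^6 m²
ΔV = 0.069 GL = 69000 m³
S = ΔV / (A × Δh) = 69000 m³ / (2.6 × 10^6 m² × 28 m) = 9.478 × 10^-4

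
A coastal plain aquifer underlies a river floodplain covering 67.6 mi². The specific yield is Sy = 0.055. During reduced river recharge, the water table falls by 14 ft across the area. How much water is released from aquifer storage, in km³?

A = 67.6 mi² = 1.751 × 10^8 m²
Δh = 14 ft = 4.267 m
ΔV = Sy × A × Δh = 0.055 × 1.751 × 10^8 m² × 4.267 m = 4.109 × 10^7 m³
ΔV = 4.109 × 10^7 m³ = 0.04109 km³

ΔV ≈ 0.0411 km³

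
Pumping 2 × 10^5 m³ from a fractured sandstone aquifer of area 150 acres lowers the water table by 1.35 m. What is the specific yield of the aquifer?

A = 150 acres = 6.07 × 10^5 m²
Sy = ΔV / (A × Δh) = 2 × 10^5 m³ / (6.07 × 10^5 m² × 1.35 m) = 0.2441

Sy ≈ 0.24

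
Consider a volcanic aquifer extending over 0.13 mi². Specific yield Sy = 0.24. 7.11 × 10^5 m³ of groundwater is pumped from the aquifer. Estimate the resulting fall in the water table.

A = 0.13 mi² = 3.367 × 10^5 m²
Δh = ΔV / (Sy × A) = 7.11 × 10^5 m³ / (0.24 × 3.367 × 10^5 m²) = 8.799 m

Δh ≈ 8.8 m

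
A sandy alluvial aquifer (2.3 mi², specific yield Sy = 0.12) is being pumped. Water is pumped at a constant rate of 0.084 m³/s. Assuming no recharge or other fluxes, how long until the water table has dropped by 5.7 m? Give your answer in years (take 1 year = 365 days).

t ≈ 1.54 years

A = 2.3 mi² = 5.957 × 10^6 m²
ΔV = Sy × A × Δh = 0.12 × 5.957 × 10^6 × 5.7 = 4.075 × 10^6 m³
Q = 0.084 m³/s = 7258 m³/d
t = ΔV / Q = 4.075 × 10^6 m³ / 7258 m³/d = 561.4 d
t = 561.4 d ≈ 1.538 years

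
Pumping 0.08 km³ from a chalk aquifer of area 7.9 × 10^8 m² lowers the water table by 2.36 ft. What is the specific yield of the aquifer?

Δh = 2.36 ft = 0.7193 m
ΔV = 0.08 km³ = 8 × 10^7 m³
Sy = ΔV / (A × Δh) = 8 × 10^7 m³ / (7.9 × 10^8 m² × 0.7193 m) = 0.1408

Sy ≈ 0.14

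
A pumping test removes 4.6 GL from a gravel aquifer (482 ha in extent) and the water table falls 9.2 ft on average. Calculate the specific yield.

Sy ≈ 0.34

A = 482 ha = 4.82 × 10^6 m²
Δh = 9.2 ft = 2.804 m
ΔV = 4.6 GL = 4.6 × 10^6 m³
Sy = ΔV / (A × Δh) = 4.6 × 10^6 m³ / (4.82 × 10^6 m² × 2.804 m) = 0.3403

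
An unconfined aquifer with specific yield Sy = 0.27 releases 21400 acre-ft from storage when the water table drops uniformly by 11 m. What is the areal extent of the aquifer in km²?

ΔV = 21400 acre-ft = 2.64 × 10^7 m³
A = ΔV / (Sy × Δh) = 2.64 × 10^7 / (0.27 × 11) = 8.888 × 10^6 m²
A = 8.888 × 10^6 m² = 8.888 km²

A ≈ 8.89 km²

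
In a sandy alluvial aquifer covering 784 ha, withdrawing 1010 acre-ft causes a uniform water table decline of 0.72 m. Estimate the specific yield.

Sy ≈ 0.22

A = 784 ha = 7.84 × 10^6 m²
ΔV = 1010 acre-ft = 1.246 × 10^6 m³
Sy = ΔV / (A × Δh) = 1.246 × 10^6 m³ / (7.84 × 10^6 m² × 0.72 m) = 0.2207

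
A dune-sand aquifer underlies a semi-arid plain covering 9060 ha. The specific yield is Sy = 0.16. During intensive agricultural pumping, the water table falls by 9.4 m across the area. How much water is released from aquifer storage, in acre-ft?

A = 9060 ha = 9.06 × 10^7 m²
ΔV = Sy × A × Δh = 0.16 × 9.06 × 10^7 m² × 9.4 m = 1.363 × 10^8 m³
ΔV = 1.363 × 10^8 m³ = 1.105 × 10^5 acre-ft

ΔV ≈ 1.1 × 10^5 acre-ft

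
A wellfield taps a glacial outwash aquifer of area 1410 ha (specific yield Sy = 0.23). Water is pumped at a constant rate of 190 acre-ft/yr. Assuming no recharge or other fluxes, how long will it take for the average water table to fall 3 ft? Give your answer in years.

t ≈ 12.7 years

A = 1410 ha = 1.41 × 10^7 m²
Δh = 3 ft = 0.9144 m
ΔV = Sy × A × Δh = 0.23 × 1.41 × 10^7 × 0.9144 = 2.965 × 10^6 m³
Q = 190 acre-ft/yr = 642.1 m³/d
t = ΔV / Q = 2.965 × 10^6 m³ / 642.1 m³/d = 4618 d
t = 4618 d ≈ 12.65 years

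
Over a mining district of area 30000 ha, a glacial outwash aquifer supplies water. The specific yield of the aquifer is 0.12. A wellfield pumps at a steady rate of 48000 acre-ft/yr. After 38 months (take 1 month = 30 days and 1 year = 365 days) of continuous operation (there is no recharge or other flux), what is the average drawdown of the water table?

A = 30000 ha = 3 × 10^8 m²
Q = 48000 acre-ft/yr = 1.622 × 10^5 m³/d
t = 38 months = 1140 d
ΔV = Q × t = 1.622 × 10^5 m³/d × 1140 d = 1.849 × 10^8 m³
Δh = ΔV / (Sy × A) = 1.849 × 10^8 / (0.12 × 3 × 10^8) = 5.137 m

Δh ≈ 5.14 m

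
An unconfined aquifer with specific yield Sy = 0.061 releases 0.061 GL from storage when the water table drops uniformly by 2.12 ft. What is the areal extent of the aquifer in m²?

Δh = 2.12 ft = 0.6462 m
ΔV = 0.061 GL = 61000 m³
A = ΔV / (Sy × Δh) = 61000 / (0.061 × 0.6462) = 1.548 × 10^6 m²

A ≈ 1.55 × 10^6 m²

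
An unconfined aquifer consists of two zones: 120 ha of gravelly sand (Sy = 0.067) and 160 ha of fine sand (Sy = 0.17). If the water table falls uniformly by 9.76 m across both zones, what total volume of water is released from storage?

A₁ = 120 ha = 1.2 × 10^6 m²; A₂ = 160 ha = 1.6 × 10^6 m²
ΔV₁ = 0.067 × 1.2 × 10^6 × 9.76 = 7.847 × 10^5 m³
ΔV₂ = 0.17 × 1.6 × 10^6 × 9.76 = 2.655 × 10^6 m³
ΔV = ΔV₁ + ΔV₂ = 3.439 × 10^6 m³

ΔV ≈ 3.44 × 10^6 m³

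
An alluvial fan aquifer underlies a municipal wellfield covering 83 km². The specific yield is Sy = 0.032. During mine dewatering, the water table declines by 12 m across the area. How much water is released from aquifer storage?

A = 83 km² = 8.3 × 10^7 m²
ΔV = Sy × A × Δh = 0.032 × 8.3 × 10^7 m² × 12 m = 3.187 × 10^7 m³

ΔV ≈ 3.19 × 10^7 m³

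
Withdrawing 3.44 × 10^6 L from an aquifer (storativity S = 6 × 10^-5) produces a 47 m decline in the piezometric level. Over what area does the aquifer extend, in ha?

A ≈ 122 ha

ΔV = 3.44 × 10^6 L = 3440 m³
A = ΔV / (S × Δh) = 3440 / (6 × 10^-5 × 47) = 1.22 × 10^6 m²
A = 1.22 × 10^6 m² = 122 ha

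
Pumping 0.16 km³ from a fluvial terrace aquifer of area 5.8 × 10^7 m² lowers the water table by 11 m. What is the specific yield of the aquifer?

Sy ≈ 0.25

ΔV = 0.16 km³ = 1.6 × 10^8 m³
Sy = ΔV / (A × Δh) = 1.6 × 10^8 m³ / (5.8 × 10^7 m² × 11 m) = 0.2508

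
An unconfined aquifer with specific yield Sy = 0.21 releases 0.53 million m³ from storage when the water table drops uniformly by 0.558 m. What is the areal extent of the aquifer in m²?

A ≈ 4.52 × 10^6 m²

ΔV = 0.53 million m³ = 5.3 × 10^5 m³
A = ΔV / (Sy × Δh) = 5.3 × 10^5 / (0.21 × 0.558) = 4.523 × 10^6 m²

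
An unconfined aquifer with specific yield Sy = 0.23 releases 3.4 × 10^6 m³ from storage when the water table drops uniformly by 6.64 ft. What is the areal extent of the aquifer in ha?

Δh = 6.64 ft = 2.024 m
A = ΔV / (Sy × Δh) = 3.4 × 10^6 / (0.23 × 2.024) = 7.304 × 10^6 m²
A = 7.304 × 10^6 m² = 730.4 ha

A ≈ 730 ha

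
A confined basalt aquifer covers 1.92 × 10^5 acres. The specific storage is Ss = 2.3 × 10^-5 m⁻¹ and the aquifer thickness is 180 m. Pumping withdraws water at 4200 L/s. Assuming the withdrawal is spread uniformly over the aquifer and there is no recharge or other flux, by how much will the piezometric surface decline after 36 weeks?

S = Ss × b = 2.3 × 10^-5 m⁻¹ × 180 m = 4.14 × 10^-3
A = 1.92 × 10^5 acres = 7.77 × 10^8 m²
Q = 4200 L/s = 3.629 × 10^5 m³/d
t = 36 weeks = 252 d
ΔV = Q × t = 3.629 × 10^5 m³/d × 252 d = 9.145 × 10^7 m³
Δh = ΔV / (S × A) = 9.145 × 10^7 / (0.00414 × 7.77 × 10^8) = 28.43 m

Δh ≈ 28.4 m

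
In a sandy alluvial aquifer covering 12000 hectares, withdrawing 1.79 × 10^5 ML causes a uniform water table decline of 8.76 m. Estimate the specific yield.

A = 12000 hectares = 1.2 × 10^8 m²
ΔV = 1.79 × 10^5 ML = 1.79 × 10^8 m³
Sy = ΔV / (A × Δh) = 1.79 × 10^8 m³ / (1.2 × 10^8 m² × 8.76 m) = 0.1703

Sy ≈ 0.17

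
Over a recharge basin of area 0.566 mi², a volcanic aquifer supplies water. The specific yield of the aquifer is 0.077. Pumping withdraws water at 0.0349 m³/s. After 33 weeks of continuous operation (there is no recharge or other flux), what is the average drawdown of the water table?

A = 0.566 mi² = 1.466 × 10^6 m²
Q = 0.0349 m³/s = 3015 m³/d
t = 33 weeks = 231 d
ΔV = Q × t = 3015 m³/d × 231 d = 6.965 × 10^5 m³
Δh = ΔV / (Sy × A) = 6.965 × 10^5 / (0.077 × 1.466 × 10^6) = 6.171 m

Δh ≈ 6.17 m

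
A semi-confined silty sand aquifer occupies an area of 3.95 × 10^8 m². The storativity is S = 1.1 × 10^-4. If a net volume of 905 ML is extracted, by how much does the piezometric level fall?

Δh ≈ 20.8 m

ΔV = 905 ML = 9.05 × 10^5 m³
Δh = ΔV / (S × A) = 9.05 × 10^5 m³ / (1.1 × 10^-4 × 3.95 × 10^8 m²) = 20.83 m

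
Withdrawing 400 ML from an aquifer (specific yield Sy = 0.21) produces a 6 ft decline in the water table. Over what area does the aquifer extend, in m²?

A ≈ 1.04 × 10^6 m²

Δh = 6 ft = 1.829 m
ΔV = 400 ML = 4 × 10^5 m³
A = ΔV / (Sy × Δh) = 4 × 10^5 / (0.21 × 1.829) = 1.042 × 10^6 m²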